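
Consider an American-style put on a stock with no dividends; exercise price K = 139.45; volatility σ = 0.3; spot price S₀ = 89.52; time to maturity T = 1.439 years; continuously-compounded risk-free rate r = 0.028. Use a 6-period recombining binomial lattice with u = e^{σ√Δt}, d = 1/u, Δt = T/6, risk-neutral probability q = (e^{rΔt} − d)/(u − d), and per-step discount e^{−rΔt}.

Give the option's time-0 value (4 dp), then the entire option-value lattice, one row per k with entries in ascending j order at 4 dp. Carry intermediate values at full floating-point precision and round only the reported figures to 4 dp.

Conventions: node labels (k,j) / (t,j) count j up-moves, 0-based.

Δt=0.23983  u=1.15826  d=0.86336  q=0.48618  discount=0.99331
step 6 (expiry): payoffs max(K−S,0) = 102.3747 89.7110 72.7220 49.9300 19.3531 0.0000 0.0000
k=5: (k=5,j=0): S=42.9429, K−S=96.5071, hold=95.5738 ⇒ V=96.5071 exercise | (k=5,j=1): S=57.6106, K−S=81.8394, hold=80.9061 ⇒ V=81.8394 exercise | (k=5,j=2): S=77.2884, K−S=62.1616, hold=61.2283 ⇒ V=62.1616 exercise | (k=5,j=3): S=103.6874, K−S=35.7626, hold=34.8293 ⇒ V=35.7626 exercise | (k=5,j=4): S=139.1033, K−S=0.3467, hold=9.8774 ⇒ V=9.8774 continue | (k=5,j=5): S=186.6161, K−S=0.0000, hold=0.0000 ⇒ V=0.0000 continue
k=4: (k=4,j=0): S=49.7390, K−S=89.7110, hold=88.7777 ⇒ V=89.7110 exercise | (k=4,j=1): S=66.7280, K−S=72.7220, hold=71.7886 ⇒ V=72.7220 exercise | (k=4,j=2): S=89.5200, K−S=49.9300, hold=48.9967 ⇒ V=49.9300 exercise | (k=4,j=3): S=120.0969, K−S=19.3531, hold=23.0225 ⇒ V=23.0225 continue | (k=4,j=4): S=161.1177, K−S=0.0000, hold=5.0412 ⇒ V=5.0412 continue
k=3: (k=3,j=0): S=57.6106, K−S=81.8394, hold=80.9061 ⇒ V=81.8394 exercise | (k=3,j=1): S=77.2884, K−S=62.1616, hold=61.2283 ⇒ V=62.1616 exercise | (k=3,j=2): S=103.6874, K−S=35.7626, hold=36.6014 ⇒ V=36.6014 continue | (k=3,j=3): S=139.1033, K−S=0.3467, hold=14.1847 ⇒ V=14.1847 continue
k=2: (k=2,j=0): S=66.7280, K−S=72.7220, hold=71.7886 ⇒ V=72.7220 exercise | (k=2,j=1): S=89.5200, K−S=49.9300, hold=49.4017 ⇒ V=49.9300 exercise | (k=2,j=2): S=120.0969, K−S=19.3531, hold=25.5307 ⇒ V=25.5307 continue
k=1: (k=1,j=0): S=77.2884, K−S=62.1616, hold=61.2283 ⇒ V=62.1616 exercise | (k=1,j=1): S=103.6874, K−S=35.7626, hold=37.8126 ⇒ V=37.8126 continue
k=0: (k=0,j=0): S=89.5200, K−S=49.9300, hold=49.9867 ⇒ V=49.9867 continue

price = 49.9867
tree:
49.9867
62.1616 37.8126
72.7220 49.9300 25.5307
81.8394 62.1616 36.6014 14.1847
89.7110 72.7220 49.9300 23.0225 5.0412
96.5071 81.8394 62.1616 35.7626 9.8774 0.0000
102.3747 89.7110 72.7220 49.9300 19.3531 0.0000 0.0000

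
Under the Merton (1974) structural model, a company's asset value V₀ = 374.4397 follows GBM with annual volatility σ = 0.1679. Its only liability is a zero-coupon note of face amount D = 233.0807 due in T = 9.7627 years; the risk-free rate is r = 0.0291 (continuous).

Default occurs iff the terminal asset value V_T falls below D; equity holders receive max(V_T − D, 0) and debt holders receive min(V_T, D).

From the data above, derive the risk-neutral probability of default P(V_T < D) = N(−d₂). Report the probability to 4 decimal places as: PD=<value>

PD=0.1184

Equity is a call on the firm's assets struck at D = 233.0807:
d₁ = [ln(V₀/D) + (r + σ²/2)T] / (σ√T)
   = [ln(374.4397/233.0807) + (0.0291 + 0.5·0.1679²)·9.7627] / (0.1679·√9.7627)
   = [0.474046 + 0.421702] / 0.524609 = 1.707458
d₂ = d₁ − σ√T = 1.707458 − 0.524609 = 1.182849
risk-neutral PD = N(−d₂) = N(-1.182849) = 0.118434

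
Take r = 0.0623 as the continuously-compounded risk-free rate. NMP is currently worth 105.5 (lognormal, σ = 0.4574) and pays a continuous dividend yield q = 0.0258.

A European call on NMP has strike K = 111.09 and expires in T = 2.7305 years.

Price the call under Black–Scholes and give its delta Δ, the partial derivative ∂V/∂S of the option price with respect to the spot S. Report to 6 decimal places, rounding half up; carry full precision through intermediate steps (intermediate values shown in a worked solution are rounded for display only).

price = 30.637479
Δ = 0.624947

σ√T = 0.4574·√2.7305 = 0.755818
d₁ = (ln(S/K) + (r−q+σ²/2)T) / (σ√T) = (ln(105.5/111.09) + (0.0623−0.0258+0.4574²/2)·2.7305) / 0.755818 = (-0.051630 + 0.385294) / 0.755818 = 0.441461
d₂ = d₁ − σ√T = 0.441461 − 0.755818 = -0.314357
e^{−rT} = 0.843572
e^{−qT} = 0.931977
N(d₁) = 0.670560,  N(d₂) = 0.376625
Call price V = S·e^{−qT}·N(d₁) − K·e^{−rT}·N(d₂) = 65.931896 − 35.294418 = 30.637479
Δ = e^{−qT}·N(d₁) = 0.624947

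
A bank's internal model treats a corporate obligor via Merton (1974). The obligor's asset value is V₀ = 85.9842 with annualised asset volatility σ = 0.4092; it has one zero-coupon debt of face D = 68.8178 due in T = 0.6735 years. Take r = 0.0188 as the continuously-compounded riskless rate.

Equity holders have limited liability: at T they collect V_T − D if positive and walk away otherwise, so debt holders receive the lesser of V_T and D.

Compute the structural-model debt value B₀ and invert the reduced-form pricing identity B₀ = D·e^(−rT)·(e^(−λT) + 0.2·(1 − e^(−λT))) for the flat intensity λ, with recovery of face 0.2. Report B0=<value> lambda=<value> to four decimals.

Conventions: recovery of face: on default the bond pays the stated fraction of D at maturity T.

B0=64.3187 lambda=0.1027

With assets at 85.9842 and a single debt payment of 68.8178 at 0.6735 years:
d₁ = [ln(V₀/D) + (r + σ²/2)T] / (σ√T)
   = [ln(85.9842/68.8178) + (0.0188 + 0.5·0.4092²)·0.6735] / (0.4092·√0.6735)
   = [0.222701 + 0.069049] / 0.335818 = 0.868773
d₂ = d₁ − σ√T = 0.868773 − 0.335818 = 0.532955
N(d₁) = 0.807514,  N(d₂) = 0.702968,  e^(−rT) = 0.987418
E₀ = V₀·N(d₁) − D·e^(−rT)·N(d₂)
   = 85.9842·0.807514 − 68.8178·0.987418·0.702968 = 21.665472
B₀ = V₀ − E₀ = 85.9842 − 21.665472 = 64.318728
e^(−λT) = (B₀·e^(rT)/D − 0.2)/(1 − 0.2) = (64.3187·1.012742/68.8178 − 0.2)/0.8 = 0.93316533
λ = −ln(0.93316533)/0.6735 = 0.102707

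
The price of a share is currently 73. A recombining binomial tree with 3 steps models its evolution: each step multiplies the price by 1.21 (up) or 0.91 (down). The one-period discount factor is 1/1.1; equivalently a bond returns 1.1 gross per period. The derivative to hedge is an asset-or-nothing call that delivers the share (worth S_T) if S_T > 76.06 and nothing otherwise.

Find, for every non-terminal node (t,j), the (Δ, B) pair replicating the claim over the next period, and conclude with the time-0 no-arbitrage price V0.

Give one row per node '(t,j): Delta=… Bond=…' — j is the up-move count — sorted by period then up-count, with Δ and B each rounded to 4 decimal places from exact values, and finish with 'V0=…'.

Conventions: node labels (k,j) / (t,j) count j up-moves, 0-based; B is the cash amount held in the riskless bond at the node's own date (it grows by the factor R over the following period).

(0,0): Delta=2.1900 Bond=-102.9463
(1,0): Delta=2.8099 Bond=-154.4195
(1,1): Delta=1.9201 Bond=-89.4008
(2,0): Delta=0.0000 Bond=0.0000
(2,1): Delta=4.0333 Bond=-268.2023
(2,2): Delta=1.0000 Bond=0.0000
V0=56.9244

Under the risk-neutral measure, an up-move has probability p* = (R−d)/(u−d) = 0.6333 and values discount at R = 1.1.
Payoffs at expiry: V(3,0)=0.0000, V(3,1)=0.0000, V(3,2)=97.2602, V(3,3)=129.3240
  t=2,j=0: stock 60.4513 → up 73.1461 (V=0.0000), down 55.0107 (V=0.0000). Price 0.0000; hedge Δ=0.0000, bond B=0.0000.
  t=2,j=1: stock 80.3803 → up 97.2602 (V=97.2602), down 73.1461 (V=0.0000). Price 55.9983; hedge Δ=4.0333, bond B=-268.2023.
  t=2,j=2: stock 106.8793 → up 129.3240 (V=129.3240), down 97.2602 (V=97.2602). Price 106.8793; hedge Δ=1.0000, bond B=0.0000.
  t=1,j=0: stock 66.4300 → up 80.3803 (V=55.9983), down 60.4513 (V=0.0000). Price 32.2414; hedge Δ=2.8099, bond B=-154.4195.
  t=1,j=1: stock 88.3300 → up 106.8793 (V=106.8793), down 80.3803 (V=55.9983). Price 80.2027; hedge Δ=1.9201, bond B=-89.4008.
  t=0,j=0: stock 73.0000 → up 88.3300 (V=80.2027), down 66.4300 (V=32.2414). Price 56.9244; hedge Δ=2.1900, bond B=-102.9463.
Sanity check at the root: Δ(0,0)·S0 + B(0,0) reproduces V0 = 56.9244.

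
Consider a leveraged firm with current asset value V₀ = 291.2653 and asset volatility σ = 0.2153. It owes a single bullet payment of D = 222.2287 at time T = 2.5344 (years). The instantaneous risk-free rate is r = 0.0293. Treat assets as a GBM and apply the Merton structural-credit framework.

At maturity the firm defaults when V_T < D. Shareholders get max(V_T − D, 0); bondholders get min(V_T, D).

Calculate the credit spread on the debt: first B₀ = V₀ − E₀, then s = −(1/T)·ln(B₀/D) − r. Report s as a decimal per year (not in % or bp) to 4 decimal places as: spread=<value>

spread=0.0133

Work the structural quantities from V₀ = 291.2653 against face 222.2287:
d₁ = [ln(V₀/D) + (r + σ²/2)T] / (σ√T)
   = [ln(291.2653/222.2287) + (0.0293 + 0.5·0.2153²)·2.5344] / (0.2153·√2.5344)
   = [0.270528 + 0.132998] / 0.342753 = 1.177306
d₂ = d₁ − σ√T = 1.177306 − 0.342753 = 0.834552
N(d₁) = 0.880463,  N(d₂) = 0.798015,  e^(−rT) = 0.928432
E₀ = V₀·N(d₁) − D·e^(−rT)·N(d₂)
   = 291.2653·0.880463 − 222.2287·0.928432·0.798015 = 91.798494
B₀ = V₀ − E₀ = 291.2653 − 91.798494 = 199.466806
spread = −(1/T)·ln(B₀/D) − r = −(1/2.5344)·ln(199.466806/222.2287) − 0.0293 = 0.01333699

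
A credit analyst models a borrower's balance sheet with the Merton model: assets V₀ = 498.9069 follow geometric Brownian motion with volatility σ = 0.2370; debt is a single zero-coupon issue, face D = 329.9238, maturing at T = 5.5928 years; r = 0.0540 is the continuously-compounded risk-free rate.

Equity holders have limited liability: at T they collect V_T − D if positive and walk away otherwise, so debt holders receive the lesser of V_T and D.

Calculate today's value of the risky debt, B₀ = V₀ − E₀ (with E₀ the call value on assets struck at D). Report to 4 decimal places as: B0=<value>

Apply the equity-as-call identities (strike 329.9238, horizon 5.5928 years):
d₁ = [ln(V₀/D) + (r + σ²/2)T] / (σ√T)
   = [ln(498.9069/329.9238) + (0.0540 + 0.5·0.2370²)·5.5928] / (0.2370·√5.5928)
   = [0.413558 + 0.459082] / 0.560484 = 1.556941
d₂ = d₁ − σ√T = 1.556941 − 0.560484 = 0.996457
N(d₁) = 0.940258,  N(d₂) = 0.840486,  e^(−rT) = 0.739330
E₀ = V₀·N(d₁) − D·e^(−rT)·N(d₂)
   = 498.9069·0.940258 − 329.9238·0.739330·0.840486 = 264.087642
B₀ = V₀ − E₀ = 498.9069 − 264.087642 = 234.819258

B0=234.8193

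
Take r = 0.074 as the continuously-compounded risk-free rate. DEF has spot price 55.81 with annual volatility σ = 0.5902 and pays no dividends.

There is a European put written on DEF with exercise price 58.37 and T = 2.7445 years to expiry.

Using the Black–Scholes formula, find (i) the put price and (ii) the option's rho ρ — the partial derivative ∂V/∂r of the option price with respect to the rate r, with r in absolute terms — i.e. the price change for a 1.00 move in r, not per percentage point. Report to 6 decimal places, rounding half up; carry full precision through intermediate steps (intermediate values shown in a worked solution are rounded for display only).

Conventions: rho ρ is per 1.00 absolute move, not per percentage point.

σ√T = 0.5902·√2.7445 = 0.977757
d₁ = (ln(S/K) + (r+σ²/2)T) / (σ√T) = (ln(55.81/58.37) + (0.074+0.5902²/2)·2.7445) / 0.977757 = (-0.044849 + 0.681097) / 0.977757 = 0.650722
d₂ = d₁ − σ√T = 0.650722 − 0.977757 = -0.327034
e^{−rT} = 0.816202
N(−d₁) = 0.257613,  N(−d₂) = 0.628179
Put price V = K·e^{−rT}·N(−d₂) − S·N(−d₁) = 29.927538 − 14.377375 = 15.550163
ρ = −K·T·e^{−rT}·N(−d₂) = -82.136128

price = 15.550163
ρ = -82.136128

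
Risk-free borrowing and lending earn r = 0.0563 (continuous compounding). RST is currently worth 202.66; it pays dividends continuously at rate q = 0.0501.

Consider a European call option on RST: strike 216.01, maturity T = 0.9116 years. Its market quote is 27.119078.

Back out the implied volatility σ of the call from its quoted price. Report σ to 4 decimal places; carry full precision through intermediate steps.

sigma = 0.4322

At σ = 0.4322 the Black–Scholes value reproduces the quote:
σ√T = 0.4322·√0.9116 = 0.412655
d₁ = (ln(S/K) + (r−q+σ²/2)T) / (σ√T) = (ln(202.66/216.01) + (0.0563−0.0501+0.4322²/2)·0.9116) / 0.412655 = (-0.063795 + 0.090794) / 0.412655 = 0.065427
d₂ = d₁ − σ√T = 0.065427 − 0.412655 = -0.347227
e^{−rT} = 0.949972
e^{−qT} = 0.955356
N(d₁) = 0.526083,  N(d₂) = 0.364210
V = S·e^{−qT}·N(d₁) − K·e^{−rT}·N(d₂) = 101.856249 − 74.737171 = 27.119078 (the observed quote) — the price is monotone increasing in volatility, hence this σ is the only solution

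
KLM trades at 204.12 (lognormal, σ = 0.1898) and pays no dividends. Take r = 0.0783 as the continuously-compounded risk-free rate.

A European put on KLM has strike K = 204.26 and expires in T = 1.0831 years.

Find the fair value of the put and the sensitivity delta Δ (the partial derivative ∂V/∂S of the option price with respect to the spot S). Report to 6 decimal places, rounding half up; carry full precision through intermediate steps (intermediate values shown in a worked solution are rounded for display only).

price = 8.548334
Δ = -0.299920

σ√T = 0.1898·√1.0831 = 0.197529
d₁ = (ln(S/K) + (r+σ²/2)T) / (σ√T) = (ln(204.12/204.26) + (0.0783+0.1898²/2)·1.0831) / 0.197529 = (-0.000686 + 0.104316) / 0.197529 = 0.524632
d₂ = d₁ − σ√T = 0.524632 − 0.197529 = 0.327103
e^{−rT} = 0.918690
N(−d₁) = 0.299920,  N(−d₂) = 0.371795
Put price V = K·e^{−rT}·N(−d₂) − S·N(−d₁) = 69.767918 − 61.219583 = 8.548334
Δ = −N(−d₁) = -0.299920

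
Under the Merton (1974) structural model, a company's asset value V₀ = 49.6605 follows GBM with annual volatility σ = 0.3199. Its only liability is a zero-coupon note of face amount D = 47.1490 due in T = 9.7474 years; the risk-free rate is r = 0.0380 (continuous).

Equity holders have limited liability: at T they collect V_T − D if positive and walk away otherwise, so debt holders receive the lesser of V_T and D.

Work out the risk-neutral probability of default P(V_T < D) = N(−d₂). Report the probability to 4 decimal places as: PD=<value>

Work the structural quantities from V₀ = 49.6605 against face 47.1490:
d₁ = [ln(V₀/D) + (r + σ²/2)T] / (σ√T)
   = [ln(49.6605/47.1490) + (0.0380 + 0.5·0.3199²)·9.7474] / (0.3199·√9.7474)
   = [0.051897 + 0.869156] / 0.998754 = 0.922202
d₂ = d₁ − σ√T = 0.922202 − 0.998754 = -0.076552
risk-neutral PD = N(−d₂) = N(0.076552) = 0.530510

PD=0.5305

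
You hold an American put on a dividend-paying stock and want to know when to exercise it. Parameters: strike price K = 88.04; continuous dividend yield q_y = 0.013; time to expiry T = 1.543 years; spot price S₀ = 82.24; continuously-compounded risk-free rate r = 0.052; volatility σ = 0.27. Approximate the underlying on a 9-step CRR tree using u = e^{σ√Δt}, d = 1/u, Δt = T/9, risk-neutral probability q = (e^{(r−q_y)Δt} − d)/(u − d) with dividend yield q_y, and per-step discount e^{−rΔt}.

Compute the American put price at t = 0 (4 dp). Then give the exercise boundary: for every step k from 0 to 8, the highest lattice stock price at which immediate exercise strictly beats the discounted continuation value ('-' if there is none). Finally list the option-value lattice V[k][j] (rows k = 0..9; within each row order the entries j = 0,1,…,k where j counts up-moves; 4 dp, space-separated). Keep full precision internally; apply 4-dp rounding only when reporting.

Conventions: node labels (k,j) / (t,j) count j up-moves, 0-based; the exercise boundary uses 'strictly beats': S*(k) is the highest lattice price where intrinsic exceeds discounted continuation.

price = 11.9858
boundary = - - - 58.8066 65.7625 58.8066 65.7625 58.8066 65.7625
tree:
11.9858
16.6528 7.5702
22.4368 11.2124 4.0924
29.2334 16.0953 6.5688 1.7089
35.4535 22.2775 10.2500 3.0343 0.4246
41.0158 29.2334 15.4442 5.2805 0.8604 0.0000
45.9897 35.4535 22.2775 8.9415 1.7432 0.0000 0.0000
50.4375 41.0158 29.2334 14.5558 3.5319 0.0000 0.0000 0.0000
54.4148 45.9897 35.4535 22.2775 7.1560 0.0000 0.0000 0.0000 0.0000
57.9715 50.4375 41.0158 29.2334 14.4988 0.0000 0.0000 0.0000 0.0000 0.0000

Δt=0.17144  u=1.11828  d=0.89423  q=0.50202  discount=0.99112
step 9 (expiry): payoffs max(K−S,0) = 57.9715 50.4375 41.0158 29.2334 14.4988 0.0000 0.0000 0.0000 0.0000 0.0000
step 8: (k=8,j=0): S=33.6252, K−S=54.4148, hold=53.7083 ⇒ V=54.4148 exercise | (k=8,j=1): S=42.0503, K−S=45.9897, hold=45.3019 ⇒ V=45.9897 exercise | (k=8,j=2): S=52.5865, K−S=35.4535, hold=34.7892 ⇒ V=35.4535 exercise | (k=8,j=3): S=65.7625, K−S=22.2775, hold=21.6425 ⇒ V=22.2775 exercise | (k=8,j=4): S=82.2400, K−S=5.8000, hold=7.1560 ⇒ V=7.1560 continue | (k=8,j=5): S=102.8461, K−S=0.0000, hold=0.0000 ⇒ V=0.0000 continue | (k=8,j=6): S=128.6152, K−S=0.0000, hold=0.0000 ⇒ V=0.0000 continue | (k=8,j=7): S=160.8410, K−S=0.0000, hold=0.0000 ⇒ V=0.0000 continue | (k=8,j=8): S=201.1414, K−S=0.0000, hold=0.0000 ⇒ V=0.0000 continue  boundary S*=65.7625
step 7: (k=7,j=0): S=37.6025, K−S=50.4375, hold=49.7398 ⇒ V=50.4375 exercise | (k=7,j=1): S=47.0242, K−S=41.0158, hold=40.3391 ⇒ V=41.0158 exercise | (k=7,j=2): S=58.8066, K−S=29.2334, hold=28.5829 ⇒ V=29.2334 exercise | (k=7,j=3): S=73.5412, K−S=14.4988, hold=14.5558 ⇒ V=14.5558 continue | (k=7,j=4): S=91.9677, K−S=0.0000, hold=3.5319 ⇒ V=3.5319 continue | (k=7,j=5): S=115.0112, K−S=0.0000, hold=0.0000 ⇒ V=0.0000 continue | (k=7,j=6): S=143.8284, K−S=0.0000, hold=0.0000 ⇒ V=0.0000 continue | (k=7,j=7): S=179.8660, K−S=0.0000, hold=0.0000 ⇒ V=0.0000 continue  boundary S*=58.8066
step 6: (k=6,j=0): S=42.0503, K−S=45.9897, hold=45.3019 ⇒ V=45.9897 exercise | (k=6,j=1): S=52.5865, K−S=35.4535, hold=34.7892 ⇒ V=35.4535 exercise | (k=6,j=2): S=65.7625, K−S=22.2775, hold=21.6709 ⇒ V=22.2775 exercise | (k=6,j=3): S=82.2400, K−S=5.8000, hold=8.9415 ⇒ V=8.9415 continue | (k=6,j=4): S=102.8461, K−S=0.0000, hold=1.7432 ⇒ V=1.7432 continue | (k=6,j=5): S=128.6152, K−S=0.0000, hold=0.0000 ⇒ V=0.0000 continue | (k=6,j=6): S=160.8410, K−S=0.0000, hold=0.0000 ⇒ V=0.0000 continue  boundary S*=65.7625
step 5: (k=5,j=0): S=47.0242, K−S=41.0158, hold=40.3391 ⇒ V=41.0158 exercise | (k=5,j=1): S=58.8066, K−S=29.2334, hold=28.5829 ⇒ V=29.2334 exercise | (k=5,j=2): S=73.5412, K−S=14.4988, hold=15.4442 ⇒ V=15.4442 continue | (k=5,j=3): S=91.9677, K−S=0.0000, hold=5.2805 ⇒ V=5.2805 continue | (k=5,j=4): S=115.0112, K−S=0.0000, hold=0.8604 ⇒ V=0.8604 continue | (k=5,j=5): S=143.8284, K−S=0.0000, hold=0.0000 ⇒ V=0.0000 continue  boundary S*=58.8066
step 4: (k=4,j=0): S=52.5865, K−S=35.4535, hold=34.7892 ⇒ V=35.4535 exercise | (k=4,j=1): S=65.7625, K−S=22.2775, hold=22.1129 ⇒ V=22.2775 exercise | (k=4,j=2): S=82.2400, K−S=5.8000, hold=10.2500 ⇒ V=10.2500 continue | (k=4,j=3): S=102.8461, K−S=0.0000, hold=3.0343 ⇒ V=3.0343 continue | (k=4,j=4): S=128.6152, K−S=0.0000, hold=0.4246 ⇒ V=0.4246 continue  boundary S*=65.7625
step 3: (k=3,j=0): S=58.8066, K−S=29.2334, hold=28.5829 ⇒ V=29.2334 exercise | (k=3,j=1): S=73.5412, K−S=14.4988, hold=16.0953 ⇒ V=16.0953 continue | (k=3,j=2): S=91.9677, K−S=0.0000, hold=6.5688 ⇒ V=6.5688 continue | (k=3,j=3): S=115.0112, K−S=0.0000, hold=1.7089 ⇒ V=1.7089 continue  boundary S*=58.8066
step 2: (k=2,j=0): S=65.7625, K−S=22.2775, hold=22.4368 ⇒ V=22.4368 continue | (k=2,j=1): S=82.2400, K−S=5.8000, hold=11.2124 ⇒ V=11.2124 continue | (k=2,j=2): S=102.8461, K−S=0.0000, hold=4.0924 ⇒ V=4.0924 continue  boundary S*=-
step 1: (k=1,j=0): S=73.5412, K−S=14.4988, hold=16.6528 ⇒ V=16.6528 continue | (k=1,j=1): S=91.9677, K−S=0.0000, hold=7.5702 ⇒ V=7.5702 continue  boundary S*=-
step 0: (k=0,j=0): S=82.2400, K−S=5.8000, hold=11.9858 ⇒ V=11.9858 continue  boundary S*=-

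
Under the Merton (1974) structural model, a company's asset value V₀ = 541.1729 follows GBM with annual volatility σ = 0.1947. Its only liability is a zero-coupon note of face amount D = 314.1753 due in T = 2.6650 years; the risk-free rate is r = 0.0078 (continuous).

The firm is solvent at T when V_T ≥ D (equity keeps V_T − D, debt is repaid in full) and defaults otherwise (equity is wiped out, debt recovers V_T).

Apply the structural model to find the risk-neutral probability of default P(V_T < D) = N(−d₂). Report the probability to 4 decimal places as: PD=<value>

Work the structural quantities from V₀ = 541.1729 against face 314.1753:
d₁ = [ln(V₀/D) + (r + σ²/2)T] / (σ√T)
   = [ln(541.1729/314.1753) + (0.0078 + 0.5·0.1947²)·2.6650] / (0.1947·√2.6650)
   = [0.543788 + 0.071300] / 0.317844 = 1.935184
d₂ = d₁ − σ√T = 1.935184 − 0.317844 = 1.617339
risk-neutral PD = N(−d₂) = N(-1.617339) = 0.052903

PD=0.0529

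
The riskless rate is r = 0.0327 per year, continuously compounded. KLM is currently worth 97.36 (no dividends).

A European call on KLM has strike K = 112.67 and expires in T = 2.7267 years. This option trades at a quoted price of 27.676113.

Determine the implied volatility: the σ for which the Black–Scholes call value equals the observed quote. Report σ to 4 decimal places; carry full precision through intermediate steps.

At σ = 0.4730 the Black–Scholes value reproduces the quote:
σ√T = 0.473·√2.7267 = 0.781052
d₁ = (ln(S/K) + (r+σ²/2)T) / (σ√T) = (ln(97.36/112.67) + (0.0327+0.473²/2)·2.7267) / 0.781052 = (-0.146048 + 0.394184) / 0.781052 = 0.317695
d₂ = d₁ − σ√T = 0.317695 − 0.781052 = -0.463357
e^{−rT} = 0.914696
N(d₁) = 0.624642,  N(d₂) = 0.321554
V = S·N(d₁) − K·e^{−rT}·N(d₂) = 60.815132 − 33.139019 = 27.676113 (matching the quote); vega is positive throughout, so no other σ reproduces this price

sigma = 0.4730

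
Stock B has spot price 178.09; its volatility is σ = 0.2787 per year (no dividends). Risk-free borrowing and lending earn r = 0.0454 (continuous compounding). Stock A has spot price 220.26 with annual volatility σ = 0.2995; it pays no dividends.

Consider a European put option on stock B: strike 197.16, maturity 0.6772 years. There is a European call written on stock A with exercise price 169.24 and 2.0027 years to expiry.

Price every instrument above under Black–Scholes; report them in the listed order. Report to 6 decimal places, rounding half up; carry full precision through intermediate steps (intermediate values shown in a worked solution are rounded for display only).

[stock B put K=197.16]
σ√T = 0.2787·√0.6772 = 0.229348
d₁ = (ln(S/K) + (r+σ²/2)T) / (σ√T) = (ln(178.09/197.16) + (0.0454+0.2787²/2)·0.6772) / 0.229348 = (-0.101727 + 0.057045) / 0.229348 = -0.194819
d₂ = d₁ − σ√T = -0.194819 − 0.229348 = -0.424167
e^{−rT} = 0.969723
N(−d₁) = 0.577233,  N(−d₂) = 0.664278
price = K·e^{−rT}·N(−d₂) − S·N(−d₁) = 127.003693 − 102.799353 = 24.204340
[stock A call K=169.24]
σ√T = 0.2995·√2.0027 = 0.423843
d₁ = (ln(S/K) + (r+σ²/2)T) / (σ√T) = (ln(220.26/169.24) + (0.0454+0.2995²/2)·2.0027) / 0.423843 = (0.263491 + 0.180744) / 0.423843 = 1.048112
d₂ = d₁ − σ√T = 1.048112 − 0.423843 = 0.624269
e^{−rT} = 0.913088
N(d₁) = 0.852707,  N(d₂) = 0.733775
price = S·N(d₁) − K·e^{−rT}·N(d₂) = 187.817142 − 113.390992 = 74.426150

price(stock B put K=197.16) = 24.204340
price(stock A call K=169.24) = 74.426150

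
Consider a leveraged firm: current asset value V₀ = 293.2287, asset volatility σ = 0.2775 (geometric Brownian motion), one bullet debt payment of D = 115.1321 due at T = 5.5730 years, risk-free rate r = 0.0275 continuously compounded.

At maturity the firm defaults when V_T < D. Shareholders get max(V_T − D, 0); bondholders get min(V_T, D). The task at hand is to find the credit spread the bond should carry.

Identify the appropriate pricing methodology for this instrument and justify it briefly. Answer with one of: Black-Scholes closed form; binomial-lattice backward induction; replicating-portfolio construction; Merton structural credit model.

framework: Merton structural credit model

Key observation: the asked-for credit quantity lives on the firm's capital structure — asset value, asset volatility, debt face 115.1321 — which is the structural model's domain.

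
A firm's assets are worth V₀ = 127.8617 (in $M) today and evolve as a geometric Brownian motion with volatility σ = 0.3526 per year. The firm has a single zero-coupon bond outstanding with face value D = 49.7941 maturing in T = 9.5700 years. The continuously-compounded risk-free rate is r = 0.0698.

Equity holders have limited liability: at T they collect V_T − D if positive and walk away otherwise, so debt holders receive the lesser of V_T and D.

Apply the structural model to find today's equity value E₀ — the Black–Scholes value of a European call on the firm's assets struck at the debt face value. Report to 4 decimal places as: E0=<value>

Work the structural quantities from V₀ = 127.8617 against face 49.7941:
d₁ = [ln(V₀/D) + (r + σ²/2)T] / (σ√T)
   = [ln(127.8617/49.7941) + (0.0698 + 0.5·0.3526²)·9.5700] / (0.3526·√9.5700)
   = [0.943053 + 1.262890] / 1.090783 = 2.022348
d₂ = d₁ − σ√T = 2.022348 − 1.090783 = 0.931565
N(d₁) = 0.978430,  N(d₂) = 0.824219,  e^(−rT) = 0.512740
E₀ = V₀·N(d₁) − D·e^(−rT)·N(d₂)
   = 127.8617·0.978430 − 49.7941·0.512740·0.824219 = 104.060192

E0=104.0602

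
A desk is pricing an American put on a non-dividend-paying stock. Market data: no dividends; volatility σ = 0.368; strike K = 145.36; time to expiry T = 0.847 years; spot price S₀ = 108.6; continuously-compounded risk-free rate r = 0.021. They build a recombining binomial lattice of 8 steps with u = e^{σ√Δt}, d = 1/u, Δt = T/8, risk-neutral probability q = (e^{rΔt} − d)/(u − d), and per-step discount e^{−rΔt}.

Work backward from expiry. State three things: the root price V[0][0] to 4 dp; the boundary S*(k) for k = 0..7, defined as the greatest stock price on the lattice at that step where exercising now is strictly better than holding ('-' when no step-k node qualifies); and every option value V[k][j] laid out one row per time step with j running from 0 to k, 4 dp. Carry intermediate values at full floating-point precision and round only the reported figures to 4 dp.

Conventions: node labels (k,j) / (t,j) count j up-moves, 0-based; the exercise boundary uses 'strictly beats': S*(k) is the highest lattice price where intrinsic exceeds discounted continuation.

Δt=0.10587  u=1.12721  d=0.88715  q=0.47937  discount=0.99778
step 8 (expiry): payoffs max(K−S,0) = 103.6917 92.4166 78.0906 59.8880 36.7600 7.3737 0.0000 0.0000 0.0000
step 7: (k=7,j=0): S=46.9687, K−S=98.3913, hold=98.0685 ⇒ V=98.3913 exercise | (k=7,j=1): S=59.6780, K−S=85.6820, hold=85.3591 ⇒ V=85.6820 exercise | (k=7,j=2): S=75.8264, K−S=69.5336, hold=69.2107 ⇒ V=69.5336 exercise | (k=7,j=3): S=96.3445, K−S=49.0155, hold=48.6927 ⇒ V=49.0155 exercise | (k=7,j=4): S=122.4145, K−S=22.9455, hold=22.6227 ⇒ V=22.9455 exercise | (k=7,j=5): S=155.5389, K−S=0.0000, hold=3.8304 ⇒ V=3.8304 continue | (k=7,j=6): S=197.6265, K−S=0.0000, hold=0.0000 ⇒ V=0.0000 continue | (k=7,j=7): S=251.1026, K−S=0.0000, hold=0.0000 ⇒ V=0.0000 continue  boundary S*=122.4145
step 6: (k=6,j=0): S=52.9434, K−S=92.4166, hold=92.0938 ⇒ V=92.4166 exercise | (k=6,j=1): S=67.2694, K−S=78.0906, hold=77.7678 ⇒ V=78.0906 exercise | (k=6,j=2): S=85.4720, K−S=59.8880, hold=59.5652 ⇒ V=59.8880 exercise | (k=6,j=3): S=108.6000, K−S=36.7600, hold=36.4372 ⇒ V=36.7600 exercise | (k=6,j=4): S=137.9863, K−S=7.3737, hold=13.7516 ⇒ V=13.7516 continue | (k=6,j=5): S=175.3243, K−S=0.0000, hold=1.9898 ⇒ V=1.9898 continue | (k=6,j=6): S=222.7656, K−S=0.0000, hold=0.0000 ⇒ V=0.0000 continue  boundary S*=108.6000
step 5: (k=5,j=0): S=59.6780, K−S=85.6820, hold=85.3591 ⇒ V=85.6820 exercise | (k=5,j=1): S=75.8264, K−S=69.5336, hold=69.2107 ⇒ V=69.5336 exercise | (k=5,j=2): S=96.3445, K−S=49.0155, hold=48.6927 ⇒ V=49.0155 exercise | (k=5,j=3): S=122.4145, K−S=22.9455, hold=25.6733 ⇒ V=25.6733 continue | (k=5,j=4): S=155.5389, K−S=0.0000, hold=8.0953 ⇒ V=8.0953 continue | (k=5,j=5): S=197.6265, K−S=0.0000, hold=1.0336 ⇒ V=1.0336 continue  boundary S*=96.3445
step 4: (k=4,j=0): S=67.2694, K−S=78.0906, hold=77.7678 ⇒ V=78.0906 exercise | (k=4,j=1): S=85.4720, K−S=59.8880, hold=59.5652 ⇒ V=59.8880 exercise | (k=4,j=2): S=108.6000, K−S=36.7600, hold=37.7419 ⇒ V=37.7419 continue | (k=4,j=3): S=137.9863, K−S=7.3737, hold=17.2086 ⇒ V=17.2086 continue | (k=4,j=4): S=175.3243, K−S=0.0000, hold=4.6997 ⇒ V=4.6997 continue  boundary S*=85.4720
step 3: (k=3,j=0): S=75.8264, K−S=69.5336, hold=69.2107 ⇒ V=69.5336 exercise | (k=3,j=1): S=96.3445, K−S=49.0155, hold=49.1624 ⇒ V=49.1624 continue | (k=3,j=2): S=122.4145, K−S=22.9455, hold=27.8368 ⇒ V=27.8368 continue | (k=3,j=3): S=155.5389, K−S=0.0000, hold=11.1873 ⇒ V=11.1873 continue  boundary S*=75.8264
step 2: (k=2,j=0): S=85.4720, K−S=59.8880, hold=59.6354 ⇒ V=59.8880 exercise | (k=2,j=1): S=108.6000, K−S=36.7600, hold=38.8530 ⇒ V=38.8530 continue | (k=2,j=2): S=137.9863, K−S=7.3737, hold=19.8114 ⇒ V=19.8114 continue  boundary S*=85.4720
step 1: (k=1,j=0): S=96.3445, K−S=49.0155, hold=49.6938 ⇒ V=49.6938 continue | (k=1,j=1): S=122.4145, K−S=22.9455, hold=29.6590 ⇒ V=29.6590 continue  boundary S*=-
step 0: (k=0,j=0): S=108.6000, K−S=36.7600, hold=40.0006 ⇒ V=40.0006 continue  boundary S*=-

price = 40.0006
boundary = - - 85.4720 75.8264 85.4720 96.3445 108.6000 122.4145
tree:
40.0006
49.6938 29.6590
59.8880 38.8530 19.8114
69.5336 49.1624 27.8368 11.1873
78.0906 59.8880 37.7419 17.2086 4.6997
85.6820 69.5336 49.0155 25.6733 8.0953 1.0336
92.4166 78.0906 59.8880 36.7600 13.7516 1.9898 0.0000
98.3913 85.6820 69.5336 49.0155 22.9455 3.8304 0.0000 0.0000
103.6917 92.4166 78.0906 59.8880 36.7600 7.3737 0.0000 0.0000 0.0000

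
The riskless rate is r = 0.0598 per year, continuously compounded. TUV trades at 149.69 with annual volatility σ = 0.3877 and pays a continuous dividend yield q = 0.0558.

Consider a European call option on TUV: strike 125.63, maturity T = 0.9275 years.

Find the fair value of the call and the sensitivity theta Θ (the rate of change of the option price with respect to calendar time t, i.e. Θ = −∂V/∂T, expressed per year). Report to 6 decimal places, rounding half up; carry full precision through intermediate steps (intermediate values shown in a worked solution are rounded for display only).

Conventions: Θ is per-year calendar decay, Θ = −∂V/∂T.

price = 33.115511
Θ = -7.588663

σ√T = 0.3877·√0.9275 = 0.373381
d₁ = (ln(S/K) + (r−q+σ²/2)T) / (σ√T) = (ln(149.69/125.63) + (0.0598−0.0558+0.3877²/2)·0.9275) / 0.373381 = (0.175225 + 0.073417) / 0.373381 = 0.665920
d₂ = d₁ − σ√T = 0.665920 − 0.373381 = 0.292539
e^{−rT} = 0.946046
e^{−qT} = 0.949562
N(d₁) = 0.747269,  N(d₂) = 0.615063
Call price V = S·e^{−qT}·N(d₁) − K·e^{−rT}·N(d₂) = 106.216756 − 73.101245 = 33.115511
φ(d₁) = (1/√(2π))·e^{−d₁²/2} = 0.319607
Θ = −S·e^{−qT}·φ(d₁)·σ/(2√T) + q·S·e^{−qT}·N(d₁) − r·K·e^{−rT}·N(d₂) = −9.144103 + 5.926895 − 4.371454 = -7.588663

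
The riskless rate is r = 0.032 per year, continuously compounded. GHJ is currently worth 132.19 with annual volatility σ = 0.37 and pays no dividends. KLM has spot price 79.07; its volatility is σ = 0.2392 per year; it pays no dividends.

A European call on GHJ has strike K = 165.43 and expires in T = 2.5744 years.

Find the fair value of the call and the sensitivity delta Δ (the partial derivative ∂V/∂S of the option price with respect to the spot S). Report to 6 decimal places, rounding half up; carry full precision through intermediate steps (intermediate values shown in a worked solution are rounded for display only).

price = 24.042375
Δ = 0.523031

σ√T = 0.37·√2.5744 = 0.593663
d₁ = (ln(S/K) + (r+σ²/2)T) / (σ√T) = (ln(132.19/165.43) + (0.032+0.37²/2)·2.5744) / 0.593663 = (-0.224308 + 0.258598) / 0.593663 = 0.057761
d₂ = d₁ − σ√T = 0.057761 − 0.593663 = -0.535902
e^{−rT} = 0.920921
N(d₁) = 0.523031,  N(d₂) = 0.296013
Call price V = S·N(d₁) − K·e^{−rT}·N(d₂) = 69.139408 − 45.097032 = 24.042375
Δ = N(d₁) = 0.523031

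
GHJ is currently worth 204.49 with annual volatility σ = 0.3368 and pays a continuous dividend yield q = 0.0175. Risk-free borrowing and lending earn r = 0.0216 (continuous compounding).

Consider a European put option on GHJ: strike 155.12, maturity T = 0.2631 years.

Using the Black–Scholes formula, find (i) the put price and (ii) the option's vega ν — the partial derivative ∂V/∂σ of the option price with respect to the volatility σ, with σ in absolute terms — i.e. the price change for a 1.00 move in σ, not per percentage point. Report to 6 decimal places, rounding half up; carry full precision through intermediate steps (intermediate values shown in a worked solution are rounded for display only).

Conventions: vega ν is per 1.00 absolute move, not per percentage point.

σ√T = 0.3368·√0.2631 = 0.172756
d₁ = (ln(S/K) + (r−q+σ²/2)T) / (σ√T) = (ln(204.49/155.12) + (0.0216−0.0175+0.3368²/2)·0.2631) / 0.172756 = (0.276320 + 0.016001) / 0.172756 = 1.692106
d₂ = d₁ − σ√T = 1.692106 − 0.172756 = 1.519350
e^{−rT} = 0.994333
e^{−qT} = 0.995406
N(−d₁) = 0.045313,  N(−d₂) = 0.064337
Put price V = K·e^{−rT}·N(−d₂) − S·e^{−qT}·N(−d₁) = 9.923427 − 9.223465 = 0.699962
φ(d₁) = (1/√(2π))·e^{−d₁²/2} = 0.095317
ν = S·e^{−qT}·φ(d₁)·√T = 9.951808

price = 0.699962
ν = 9.951808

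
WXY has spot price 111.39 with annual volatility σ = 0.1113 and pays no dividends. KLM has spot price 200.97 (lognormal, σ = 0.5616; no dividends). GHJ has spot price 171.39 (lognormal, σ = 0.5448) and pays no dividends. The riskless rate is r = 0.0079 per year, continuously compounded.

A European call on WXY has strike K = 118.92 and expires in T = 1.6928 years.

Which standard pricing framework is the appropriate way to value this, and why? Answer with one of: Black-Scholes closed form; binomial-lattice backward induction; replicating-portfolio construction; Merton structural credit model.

Key observation: a European claim on WXY (strike 118.92) — a lognormal (GBM) underlying with constant rate and volatility — has an exact closed-form value; no lattice or capital structure is involved.

framework: Black-Scholes closed form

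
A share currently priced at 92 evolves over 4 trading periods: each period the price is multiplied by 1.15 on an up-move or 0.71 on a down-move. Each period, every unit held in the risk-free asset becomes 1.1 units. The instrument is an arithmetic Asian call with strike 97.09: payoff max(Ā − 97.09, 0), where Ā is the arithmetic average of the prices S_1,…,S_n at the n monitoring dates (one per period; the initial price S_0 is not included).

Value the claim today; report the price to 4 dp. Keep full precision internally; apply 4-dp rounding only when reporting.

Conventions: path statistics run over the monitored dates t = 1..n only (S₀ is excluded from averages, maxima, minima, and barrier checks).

price = 16.1434

Set p* = 0.8864 (from d < R < u); the path-dependent value is the discounted p*-expectation over all price paths.
Enumerate all 2^4 = 16 price paths (U = up ×1.15, D = down ×0.71); each path with k up-moves has probability p*^k·(1−p*)^(4−k).
DDDD: Ā=42.0009, payoff=0.0000, prob=0.000167
UDDD: Ā=68.0297, payoff=0.0000, prob=0.001301
DUDD: Ā=57.9097, payoff=0.0000, prob=0.001301
UUDD: Ā=93.7974, payoff=0.0000, prob=0.010145
DDUD: Ā=50.7245, payoff=0.0000, prob=0.001301
UDUD: Ā=82.1594, payoff=0.0000, prob=0.010145
DUUD: Ā=72.0394, payoff=0.0000, prob=0.010145
UUUD: Ā=116.6835, payoff=19.5935, prob=0.079132
DDDU: Ā=45.6230, payoff=0.0000, prob=0.001301
UDDU: Ā=73.8964, payoff=0.0000, prob=0.010145
DUDU: Ā=63.7764, payoff=0.0000, prob=0.010145
UUDU: Ā=103.2998, payoff=6.2098, prob=0.079132
DDUU: Ā=56.5912, payoff=0.0000, prob=0.010145
UDUU: Ā=91.6618, payoff=0.0000, prob=0.079132
DUUU: Ā=81.5418, payoff=0.0000, prob=0.079132
UUUU: Ā=132.0748, payoff=34.9848, prob=0.617231
Price = Σ prob·payoff / R^4 = 23.635557 / 1.464100 = 16.1434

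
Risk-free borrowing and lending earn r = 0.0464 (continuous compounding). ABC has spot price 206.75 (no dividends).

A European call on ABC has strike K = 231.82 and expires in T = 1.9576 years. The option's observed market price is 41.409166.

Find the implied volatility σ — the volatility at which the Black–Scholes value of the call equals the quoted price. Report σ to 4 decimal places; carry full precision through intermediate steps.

sigma = 0.3798

At σ = 0.3798 the Black–Scholes value reproduces the quote:
σ√T = 0.3798·√1.9576 = 0.531394
d₁ = (ln(S/K) + (r+σ²/2)T) / (σ√T) = (ln(206.75/231.82) + (0.0464+0.3798²/2)·1.9576) / 0.531394 = (-0.114451 + 0.232023) / 0.531394 = 0.221251
d₂ = d₁ − σ√T = 0.221251 − 0.531394 = -0.310143
e^{−rT} = 0.913171
N(d₁) = 0.587552,  N(d₂) = 0.378226
V = S·N(d₁) − K·e^{−rT}·N(d₂) = 121.476305 − 80.067139 = 41.409166 (equal to the quote); since ∂V/∂σ > 0 for all σ, the implied volatility is unique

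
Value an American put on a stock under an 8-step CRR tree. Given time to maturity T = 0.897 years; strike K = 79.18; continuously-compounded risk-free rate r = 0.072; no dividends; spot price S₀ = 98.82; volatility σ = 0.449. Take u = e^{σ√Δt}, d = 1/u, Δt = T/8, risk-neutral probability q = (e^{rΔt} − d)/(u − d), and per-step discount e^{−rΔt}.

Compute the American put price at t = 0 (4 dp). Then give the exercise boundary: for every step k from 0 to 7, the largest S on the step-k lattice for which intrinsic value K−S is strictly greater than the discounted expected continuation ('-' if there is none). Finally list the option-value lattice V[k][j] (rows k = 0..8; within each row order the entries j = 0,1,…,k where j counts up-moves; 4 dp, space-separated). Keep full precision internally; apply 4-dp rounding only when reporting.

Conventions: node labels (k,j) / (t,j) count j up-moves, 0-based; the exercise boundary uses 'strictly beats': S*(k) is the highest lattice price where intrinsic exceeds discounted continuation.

params: Δt=0.11213 u=1.16224 d=0.86041 q=0.48934 e^(-rΔt)=0.99196
t_8 payoffs: 49.4987 39.0866 25.0219 6.0233 0.0000 0.0000 0.0000 0.0000 0.0000
t_7: node(7,0) S=34.4967 payoff=44.6833 vs cont=44.0466 → 44.6833 [stop]  node(7,1) S=46.5981 payoff=32.5819 vs cont=31.9452 → 32.5819 [stop]  node(7,2) S=62.9447 payoff=16.2353 vs cont=15.5987 → 16.2353 [stop]  node(7,3) S=85.0256 payoff=0.0000 vs cont=3.0511 → 3.0511 [wait]  node(7,4) S=114.8524 payoff=0.0000 vs cont=0.0000 → 0.0000 [wait]  node(7,5) S=155.1425 payoff=0.0000 vs cont=0.0000 → 0.0000 [wait]  node(7,6) S=209.5662 payoff=0.0000 vs cont=0.0000 → 0.0000 [wait]  node(7,7) S=283.0818 payoff=0.0000 vs cont=0.0000 → 0.0000 [wait]  ⇒ S*(7)=62.9447
t_6: node(6,0) S=40.0934 payoff=39.0866 vs cont=38.4499 → 39.0866 [stop]  node(6,1) S=54.1581 payoff=25.0219 vs cont=24.3852 → 25.0219 [stop]  node(6,2) S=73.1567 payoff=6.0233 vs cont=9.7051 → 9.7051 [wait]  node(6,3) S=98.8200 payoff=0.0000 vs cont=1.5456 → 1.5456 [wait]  node(6,4) S=133.4859 payoff=0.0000 vs cont=0.0000 → 0.0000 [wait]  node(6,5) S=180.3126 payoff=0.0000 vs cont=0.0000 → 0.0000 [wait]  node(6,6) S=243.5660 payoff=0.0000 vs cont=0.0000 → 0.0000 [wait]  ⇒ S*(6)=54.1581
t_5: node(5,0) S=46.5981 payoff=32.5819 vs cont=31.9452 → 32.5819 [stop]  node(5,1) S=62.9447 payoff=16.2353 vs cont=17.3859 → 17.3859 [wait]  node(5,2) S=85.0256 payoff=0.0000 vs cont=5.6664 → 5.6664 [wait]  node(5,3) S=114.8524 payoff=0.0000 vs cont=0.7829 → 0.7829 [wait]  node(5,4) S=155.1425 payoff=0.0000 vs cont=0.0000 → 0.0000 [wait]  node(5,5) S=209.5662 payoff=0.0000 vs cont=0.0000 → 0.0000 [wait]  ⇒ S*(5)=46.5981
t_4: node(4,0) S=54.1581 payoff=25.0219 vs cont=24.9437 → 25.0219 [stop]  node(4,1) S=73.1567 payoff=6.0233 vs cont=11.5574 → 11.5574 [wait]  node(4,2) S=98.8200 payoff=0.0000 vs cont=3.2504 → 3.2504 [wait]  node(4,3) S=133.4859 payoff=0.0000 vs cont=0.3966 → 0.3966 [wait]  node(4,4) S=180.3126 payoff=0.0000 vs cont=0.0000 → 0.0000 [wait]  ⇒ S*(4)=54.1581
t_3: node(3,0) S=62.9447 payoff=16.2353 vs cont=18.2850 → 18.2850 [wait]  node(3,1) S=85.0256 payoff=0.0000 vs cont=7.4322 → 7.4322 [wait]  node(3,2) S=114.8524 payoff=0.0000 vs cont=1.8390 → 1.8390 [wait]  node(3,3) S=155.1425 payoff=0.0000 vs cont=0.2009 → 0.2009 [wait]  ⇒ S*(3)=-
t_2: node(2,0) S=73.1567 payoff=6.0233 vs cont=12.8700 → 12.8700 [wait]  node(2,1) S=98.8200 payoff=0.0000 vs cont=4.6575 → 4.6575 [wait]  node(2,2) S=133.4859 payoff=0.0000 vs cont=1.0291 → 1.0291 [wait]  ⇒ S*(2)=-
t_1: node(1,0) S=85.0256 payoff=0.0000 vs cont=8.7801 → 8.7801 [wait]  node(1,1) S=114.8524 payoff=0.0000 vs cont=2.8588 → 2.8588 [wait]  ⇒ S*(1)=-
t_0: node(0,0) S=98.8200 payoff=0.0000 vs cont=5.8353 → 5.8353 [wait]  ⇒ S*(0)=-

price = 5.8353
boundary = - - - - 54.1581 46.5981 54.1581 62.9447
tree:
5.8353
8.7801 2.8588
12.8700 4.6575 1.0291
18.2850 7.4322 1.8390 0.2009
25.0219 11.5574 3.2504 0.3966 0.0000
32.5819 17.3859 5.6664 0.7829 0.0000 0.0000
39.0866 25.0219 9.7051 1.5456 0.0000 0.0000 0.0000
44.6833 32.5819 16.2353 3.0511 0.0000 0.0000 0.0000 0.0000
49.4987 39.0866 25.0219 6.0233 0.0000 0.0000 0.0000 0.0000 0.0000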